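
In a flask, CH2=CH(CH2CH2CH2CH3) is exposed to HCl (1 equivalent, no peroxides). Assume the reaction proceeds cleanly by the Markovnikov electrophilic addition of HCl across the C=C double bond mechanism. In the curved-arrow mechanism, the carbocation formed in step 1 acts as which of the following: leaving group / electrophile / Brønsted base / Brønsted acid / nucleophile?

electrophile

Step 2: The Cl⁻ anion donates a lone pair to the carbocation, forming the new C–Cl σ-bond and giving the neutral alkyl halide.
The carbocation formed in step 1 accepts an electron pair into an empty or π* orbital — it is the electrophile.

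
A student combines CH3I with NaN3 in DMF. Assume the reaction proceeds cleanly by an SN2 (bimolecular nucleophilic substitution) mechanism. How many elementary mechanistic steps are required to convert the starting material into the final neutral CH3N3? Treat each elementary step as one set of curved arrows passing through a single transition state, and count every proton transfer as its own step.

Step 1: The azide nucleophile donates a lone pair from N to the α-carbon in a backside attack; simultaneously the C–I σ-bond breaks and both of its electrons leave with I⁻. One concerted step with inversion of configuration.
Total: 1 elementary step.

1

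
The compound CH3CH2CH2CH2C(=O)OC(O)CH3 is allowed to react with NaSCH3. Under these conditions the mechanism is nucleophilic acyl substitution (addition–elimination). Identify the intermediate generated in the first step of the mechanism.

tetrahedral intermediate

Step 1: Nucleophilic addition of CH3S⁻ to the acyl carbon breaks the π(C=O) bond and yields a tetrahedral, anionic intermediate.
After step 1 the species present is a tetrahedral intermediate.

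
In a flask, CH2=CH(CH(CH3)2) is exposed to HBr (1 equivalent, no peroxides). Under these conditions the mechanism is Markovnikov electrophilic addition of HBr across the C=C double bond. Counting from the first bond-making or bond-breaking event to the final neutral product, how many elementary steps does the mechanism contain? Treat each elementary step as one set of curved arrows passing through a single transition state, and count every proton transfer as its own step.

Step 1: Electrophilic addition begins with the π(C=C) electrons forming a bond to the proton of HBr. Following Markovnikov's rule, the resulting cation is secondary. The H–Br bond breaks heterolytically, releasing Br⁻.
Step 2: A hydride (H with its bonding pair) migrates from the adjacent isopropyl carbon to the cationic centre — a 1,2-hydride shift — upgrading the secondary cation to a tertiary one.
Step 3: Br⁻ captures the cation: a lone pair on Br⁻ fills the empty p orbital, producing the alkyl halide product.
Total: 3 elementary steps.

3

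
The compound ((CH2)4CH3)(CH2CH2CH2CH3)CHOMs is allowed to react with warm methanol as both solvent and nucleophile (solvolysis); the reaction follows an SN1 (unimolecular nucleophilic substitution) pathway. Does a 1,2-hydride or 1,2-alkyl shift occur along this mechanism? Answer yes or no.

The first-formed carbocation is secondary.
No single 1,2-shift to an adjacent carbon would produce a more-substituted cation than the one already present, so no rearrangement occurs.

no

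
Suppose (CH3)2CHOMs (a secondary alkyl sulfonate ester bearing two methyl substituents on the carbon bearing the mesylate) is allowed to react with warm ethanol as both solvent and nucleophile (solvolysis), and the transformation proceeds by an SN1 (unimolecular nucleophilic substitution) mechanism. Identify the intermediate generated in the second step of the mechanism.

oxonium ion

Step 1: Ionisation: the C–O σ-bond cleaves heterolytically; both bonding electrons depart with MsO⁻, leaving a secondary carbocation at the α-carbon.
Step 2: Nucleophilic capture: the oxygen of CH3CH2OH bonds to the cationic carbon, producing an oxonium-ion intermediate.
After step 2 the species present is an oxonium ion.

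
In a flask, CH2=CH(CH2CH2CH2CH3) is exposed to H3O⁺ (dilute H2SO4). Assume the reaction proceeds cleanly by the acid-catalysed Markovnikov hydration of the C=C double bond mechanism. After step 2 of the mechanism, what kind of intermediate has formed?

oxonium ion

Step 1: Protonation of the alkene by H3O⁺: the π bond acts as the nucleophile and picks up H⁺, giving the more stable (Markovnikov) secondary carbocation. H2O is released.
Step 2: A lone pair on the oxygen of H2O attacks the carbocation, forming a C–O bond and an oxonium ion (a protonated alcohol).
After step 2 the species present is an oxonium ion.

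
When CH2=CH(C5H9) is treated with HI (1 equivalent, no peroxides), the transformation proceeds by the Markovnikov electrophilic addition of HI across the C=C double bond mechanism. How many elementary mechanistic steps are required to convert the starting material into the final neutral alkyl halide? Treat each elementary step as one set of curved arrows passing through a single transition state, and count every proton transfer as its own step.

3

Step 1: Electrophilic addition begins with the π(C=C) electrons forming a bond to the proton of HI. Following Markovnikov's rule, the resulting cation is secondary. The H–I bond breaks heterolytically, releasing I⁻.
Step 2: A hydride (H with its bonding pair) migrates from the adjacent cyclopentyl carbon to the cationic centre — a 1,2-hydride shift — upgrading the secondary cation to a tertiary one.
Step 3: Nucleophilic attack by I⁻ on the carbocation completes the addition, giving R–I.
Total: 3 elementary steps.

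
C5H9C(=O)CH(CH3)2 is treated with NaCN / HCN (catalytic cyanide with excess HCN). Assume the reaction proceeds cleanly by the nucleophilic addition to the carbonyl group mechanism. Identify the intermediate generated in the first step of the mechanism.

Step 1: Nucleophilic addition: CN⁻ adds to the carbonyl carbon, pushing the π(C=O) electron pair onto oxygen and giving a tetrahedral alkoxide.
After step 1 the species present is a tetrahedral alkoxide intermediate.

tetrahedral alkoxide intermediate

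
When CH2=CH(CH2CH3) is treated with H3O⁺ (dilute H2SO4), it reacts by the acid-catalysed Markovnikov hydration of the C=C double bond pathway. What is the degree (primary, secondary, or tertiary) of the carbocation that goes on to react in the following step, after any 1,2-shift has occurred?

secondary

Step 1: The π electrons of the C=C bond attack a proton of H3O⁺; Markovnikov addition places the new C–H on the less-substituted alkene carbon, so the positive charge ends up on the more-substituted carbon — a secondary carbocation. H2O is released.
No single 1,2-shift to an adjacent carbon would give a more-substituted cation, so no rearrangement occurs.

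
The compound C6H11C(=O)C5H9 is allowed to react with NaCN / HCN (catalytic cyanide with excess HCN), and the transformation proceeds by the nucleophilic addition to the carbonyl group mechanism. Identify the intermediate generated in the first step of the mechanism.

Step 1: Nucleophilic addition: CN⁻ adds to the carbonyl carbon, pushing the π(C=O) electron pair onto oxygen and giving a tetrahedral alkoxide.
After step 1 the species present is a tetrahedral alkoxide intermediate.

tetrahedral alkoxide intermediate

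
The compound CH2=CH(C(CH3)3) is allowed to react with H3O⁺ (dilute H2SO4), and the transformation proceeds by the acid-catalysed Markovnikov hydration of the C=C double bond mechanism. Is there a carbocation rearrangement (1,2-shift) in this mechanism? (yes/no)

yes

The first-formed carbocation is secondary.
The adjacent tert-butyl carbon has no hydrogen but bears methyl groups; migration of one methyl with its bonding pair (a 1,2-methyl shift) places the charge on a tertiary centre.
Tertiary is more stable than secondary, so the shift occurs.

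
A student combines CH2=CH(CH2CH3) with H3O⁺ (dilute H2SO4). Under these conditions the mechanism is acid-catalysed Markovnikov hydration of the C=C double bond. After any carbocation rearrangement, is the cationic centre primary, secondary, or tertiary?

Step 1: Protonation of the alkene by H3O⁺: the π bond acts as the nucleophile and picks up H⁺, giving the more stable (Markovnikov) secondary carbocation. H2O is released.
No single 1,2-shift to an adjacent carbon would give a more-substituted cation, so no rearrangement occurs.

secondary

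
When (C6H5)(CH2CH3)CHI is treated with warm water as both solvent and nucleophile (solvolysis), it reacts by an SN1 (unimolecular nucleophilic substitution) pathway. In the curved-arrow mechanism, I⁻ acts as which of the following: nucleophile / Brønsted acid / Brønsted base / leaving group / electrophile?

leaving group

Step 1: The C–I bond breaks with both electrons going to the iodide; I⁻ leaves and a secondary carbocation remains.
I⁻ departs with both electrons of the breaking σ-bond — that is the definition of a leaving group.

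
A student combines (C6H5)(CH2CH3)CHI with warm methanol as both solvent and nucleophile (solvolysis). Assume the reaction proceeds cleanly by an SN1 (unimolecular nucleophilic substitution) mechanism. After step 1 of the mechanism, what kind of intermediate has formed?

secondary carbocation

Step 1: The C–I bond breaks with both electrons going to the iodide; I⁻ leaves and a secondary carbocation remains.
After step 1 the species present is a secondary carbocation.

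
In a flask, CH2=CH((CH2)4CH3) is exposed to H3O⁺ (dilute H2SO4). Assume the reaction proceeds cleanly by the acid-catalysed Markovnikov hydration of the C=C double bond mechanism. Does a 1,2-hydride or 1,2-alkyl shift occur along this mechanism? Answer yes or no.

The first-formed carbocation is secondary.
No single 1,2-shift to an adjacent carbon would produce a more-substituted cation than the one already present, so no rearrangement occurs.

no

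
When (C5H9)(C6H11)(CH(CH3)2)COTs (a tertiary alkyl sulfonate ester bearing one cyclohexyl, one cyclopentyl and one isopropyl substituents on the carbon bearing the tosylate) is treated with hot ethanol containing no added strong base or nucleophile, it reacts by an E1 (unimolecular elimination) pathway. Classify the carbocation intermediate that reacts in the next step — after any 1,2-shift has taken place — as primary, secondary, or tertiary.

tertiary

Step 1: The C–O bond breaks with both electrons going to the tosylate; TsO⁻ leaves and a tertiary carbocation remains.
No single 1,2-shift to an adjacent carbon would give a more-substituted cation, so no rearrangement occurs.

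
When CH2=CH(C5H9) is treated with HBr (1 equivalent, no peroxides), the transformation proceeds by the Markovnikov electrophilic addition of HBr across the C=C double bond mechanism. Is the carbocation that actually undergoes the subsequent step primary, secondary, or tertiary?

tertiary

Step 1: Electrophilic addition begins with the π(C=C) electrons forming a bond to the proton of HBr. Following Markovnikov's rule, the resulting cation is secondary. The H–Br bond breaks heterolytically, releasing Br⁻.
Step 2: A 1,2-hydride shift from the adjacent cyclopentyl carbon moves the positive charge from the secondary centre to an adjacent carbon, generating a more stable tertiary carbocation.
The cation rearranges from secondary to tertiary via a 1,2-hydride shift from the adjacent cyclopentyl carbon; the tertiary cation is what reacts next.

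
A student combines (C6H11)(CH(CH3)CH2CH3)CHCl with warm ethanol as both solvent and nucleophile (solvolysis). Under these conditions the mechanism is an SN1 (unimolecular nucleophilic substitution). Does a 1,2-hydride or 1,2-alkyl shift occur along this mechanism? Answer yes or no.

yes

The first-formed carbocation is secondary.
The adjacent sec-butyl carbon already bears 2 other carbon substituents and has a hydrogen to migrate; after a 1,2-hydride shift from that carbon the positive charge sits on a tertiary centre.
Tertiary is more stable than secondary, so the shift occurs.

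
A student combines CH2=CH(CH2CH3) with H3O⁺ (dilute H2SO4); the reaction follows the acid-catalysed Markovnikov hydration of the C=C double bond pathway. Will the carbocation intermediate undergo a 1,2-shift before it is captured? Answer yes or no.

The first-formed carbocation is secondary.
No single 1,2-shift to an adjacent carbon would produce a more-substituted cation than the one already present, so no rearrangement occurs.

no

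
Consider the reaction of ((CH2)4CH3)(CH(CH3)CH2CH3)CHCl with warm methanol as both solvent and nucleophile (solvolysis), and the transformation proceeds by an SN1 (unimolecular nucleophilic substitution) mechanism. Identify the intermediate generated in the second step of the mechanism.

Step 1: Rate-determining heterolysis of the C–Cl bond gives Cl⁻ and a secondary carbocation.
Step 2: Carbocation rearrangement: a 1,2-hydride shift from the adjacent sec-butyl carbon converts the initially-formed secondary cation into the more stable tertiary cation.
After step 2 the species present is a tertiary carbocation.

tertiary carbocation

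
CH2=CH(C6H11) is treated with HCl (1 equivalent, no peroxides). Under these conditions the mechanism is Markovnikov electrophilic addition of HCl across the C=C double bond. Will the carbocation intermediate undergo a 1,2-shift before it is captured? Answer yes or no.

The first-formed carbocation is secondary.
The adjacent cyclohexyl carbon already bears 2 other carbon substituents and has a hydrogen to migrate; after a 1,2-hydride shift from that carbon the positive charge sits on a tertiary centre.
Tertiary is more stable than secondary, so the shift occurs.

yes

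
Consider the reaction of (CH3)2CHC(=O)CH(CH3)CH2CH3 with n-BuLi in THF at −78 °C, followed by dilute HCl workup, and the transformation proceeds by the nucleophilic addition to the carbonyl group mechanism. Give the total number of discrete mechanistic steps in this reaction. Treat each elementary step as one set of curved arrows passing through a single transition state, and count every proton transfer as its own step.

Step 1: A lone pair / filled orbital on the carbanion-like carbon of n-BuLi attacks the electrophilic carbonyl carbon; the π(C=O) electrons shift onto oxygen, producing a tetrahedral alkoxide intermediate.
Step 2: Protonation of the alkoxide by dilute HCl workup furnishes an alcohol.
Total: 2 elementary steps.

2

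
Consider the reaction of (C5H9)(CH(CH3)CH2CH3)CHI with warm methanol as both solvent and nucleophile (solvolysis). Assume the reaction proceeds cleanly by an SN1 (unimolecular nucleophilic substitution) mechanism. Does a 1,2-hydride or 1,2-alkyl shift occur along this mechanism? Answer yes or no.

The first-formed carbocation is secondary.
The adjacent sec-butyl carbon already bears 2 other carbon substituents and has a hydrogen to migrate; after a 1,2-hydride shift from that carbon the positive charge sits on a tertiary centre.
Tertiary is more stable than secondary, so the shift occurs.

yes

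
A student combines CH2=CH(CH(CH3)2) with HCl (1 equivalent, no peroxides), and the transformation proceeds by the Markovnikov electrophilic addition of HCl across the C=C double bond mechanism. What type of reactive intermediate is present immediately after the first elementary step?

secondary carbocation

Step 1: Electrophilic addition begins with the π(C=C) electrons forming a bond to the proton of HCl. Following Markovnikov's rule, the resulting cation is secondary. The H–Cl bond breaks heterolytically, releasing Cl⁻.
After step 1 the species present is a secondary carbocation.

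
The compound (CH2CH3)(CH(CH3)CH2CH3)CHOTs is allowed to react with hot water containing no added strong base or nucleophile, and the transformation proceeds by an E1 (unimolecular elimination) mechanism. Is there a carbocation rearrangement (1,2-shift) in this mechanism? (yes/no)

yes

The first-formed carbocation is secondary.
The adjacent sec-butyl carbon already bears 2 other carbon substituents and has a hydrogen to migrate; after a 1,2-hydride shift from that carbon the positive charge sits on a tertiary centre.
Tertiary is more stable than secondary, so the shift occurs.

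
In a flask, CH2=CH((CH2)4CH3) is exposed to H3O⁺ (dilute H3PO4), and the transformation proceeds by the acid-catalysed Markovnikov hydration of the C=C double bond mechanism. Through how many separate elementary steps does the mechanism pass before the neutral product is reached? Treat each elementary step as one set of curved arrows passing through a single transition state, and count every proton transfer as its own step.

3

Step 1: Electrophilic addition begins with the π(C=C) electrons forming a bond to the proton of H3O⁺. Following Markovnikov's rule, the resulting cation is secondary. H2O is released.
(No 1,2-shift: no single shift to an adjacent carbon would give a more stable cation.)
Step 2: Water acts as the nucleophile: an oxygen lone pair bonds to the cationic carbon, giving an oxonium-ion intermediate.
Step 3: H2O removes a proton from the oxonium oxygen, regenerating H3O⁺ and giving the neutral alcohol.
Total: 3 elementary steps.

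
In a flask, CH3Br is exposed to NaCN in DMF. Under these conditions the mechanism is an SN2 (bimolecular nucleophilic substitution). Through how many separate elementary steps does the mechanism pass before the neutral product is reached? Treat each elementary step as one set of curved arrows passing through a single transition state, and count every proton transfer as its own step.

1

Step 1: Backside attack by CN⁻ on the carbon bearing the bromide: the new C–C bond forms as the C–Br bond breaks, with Walden inversion at carbon.
Total: 1 elementary step.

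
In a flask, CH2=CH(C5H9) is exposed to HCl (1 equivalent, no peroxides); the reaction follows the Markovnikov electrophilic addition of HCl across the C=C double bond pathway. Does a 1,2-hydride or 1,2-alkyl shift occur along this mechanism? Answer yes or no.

yes

The first-formed carbocation is secondary.
The adjacent cyclopentyl carbon already bears 2 other carbon substituents and has a hydrogen to migrate; after a 1,2-hydride shift from that carbon the positive charge sits on a tertiary centre.
Tertiary is more stable than secondary, so the shift occurs.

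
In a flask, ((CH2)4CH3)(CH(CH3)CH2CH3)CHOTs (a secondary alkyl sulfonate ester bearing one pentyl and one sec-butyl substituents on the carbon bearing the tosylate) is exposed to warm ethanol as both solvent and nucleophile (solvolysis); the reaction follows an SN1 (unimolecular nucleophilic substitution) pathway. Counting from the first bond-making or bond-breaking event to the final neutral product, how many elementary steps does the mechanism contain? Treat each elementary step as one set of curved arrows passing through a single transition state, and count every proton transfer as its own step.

Step 1: The C–O bond breaks with both electrons going to the tosylate; TsO⁻ leaves and a secondary carbocation remains.
Step 2: A 1,2-hydride shift from the adjacent sec-butyl carbon moves the positive charge from the secondary centre to an adjacent carbon, generating a more stable tertiary carbocation.
Step 3: CH3CH2OH donates an oxygen lone pair into the empty p orbital of the cation, giving a protonated ether (an oxonium ion).
Step 4: Proton transfer from the O–H of the oxonium ion to a solvent molecule delivers the neutral ether.
Total: 4 elementary steps.

4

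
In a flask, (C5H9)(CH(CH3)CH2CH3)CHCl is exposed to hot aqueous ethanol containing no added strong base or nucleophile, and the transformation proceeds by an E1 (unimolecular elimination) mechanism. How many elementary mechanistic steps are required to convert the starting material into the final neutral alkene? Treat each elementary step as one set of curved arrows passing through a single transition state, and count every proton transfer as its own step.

Step 1: Unassisted departure of Cl⁻ (taking the C–Cl bonding pair) generates a secondary carbocation.
Step 2: A 1,2-hydride shift from the adjacent sec-butyl carbon moves the positive charge from the secondary centre to an adjacent carbon, generating a more stable tertiary carbocation.
Step 3: A water (or ethanol) molecule (solvent) deprotonates a β-carbon; as the C–H bond breaks, those electrons form the new alkene π bond.
Total: 3 elementary steps.

3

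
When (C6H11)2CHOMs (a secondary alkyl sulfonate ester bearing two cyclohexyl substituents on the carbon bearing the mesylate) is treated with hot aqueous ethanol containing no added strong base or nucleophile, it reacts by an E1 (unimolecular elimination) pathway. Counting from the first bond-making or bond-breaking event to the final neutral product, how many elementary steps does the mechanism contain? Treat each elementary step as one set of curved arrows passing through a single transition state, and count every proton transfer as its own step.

Step 1: Ionisation: the C–O σ-bond cleaves heterolytically; both bonding electrons depart with MsO⁻, leaving a secondary carbocation at the α-carbon.
Step 2: A 1,2-hydride shift from the adjacent cyclohexyl carbon moves the positive charge from the secondary centre to an adjacent carbon, generating a more stable tertiary carbocation.
Step 3: Loss of a β-proton to a water (or ethanol) molecule of the solvent: the C–H bonding pair collapses toward the cationic carbon to form the C=C π bond, yielding the alkene.
Total: 3 elementary steps.

3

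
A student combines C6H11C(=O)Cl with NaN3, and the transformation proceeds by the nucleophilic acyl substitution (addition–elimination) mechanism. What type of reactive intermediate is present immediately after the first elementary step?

tetrahedral intermediate

Step 1: A lone pair on the N of N3⁻ attacks the electrophilic acyl carbon; the π(C=O) electrons move onto oxygen, giving a tetrahedral intermediate.
After step 1 the species present is a tetrahedral intermediate.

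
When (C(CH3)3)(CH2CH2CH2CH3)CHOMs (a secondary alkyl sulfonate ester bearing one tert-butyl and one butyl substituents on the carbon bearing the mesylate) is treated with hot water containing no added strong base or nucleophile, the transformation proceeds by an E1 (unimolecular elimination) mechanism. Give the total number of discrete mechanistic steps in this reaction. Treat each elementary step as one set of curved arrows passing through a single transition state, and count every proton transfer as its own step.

Step 1: Unassisted departure of MsO⁻ (taking the C–O bonding pair) generates a secondary carbocation.
Step 2: Carbocation rearrangement: a 1,2-methyl shift from the adjacent tert-butyl carbon converts the initially-formed secondary cation into the more stable tertiary cation.
Step 3: A weak base (a water molecule from the solvent) removes a proton from a carbon adjacent to the cationic centre; the electrons of that C–H bond become the new π(C=C) bond, giving the alkene.
Total: 3 elementary steps.

3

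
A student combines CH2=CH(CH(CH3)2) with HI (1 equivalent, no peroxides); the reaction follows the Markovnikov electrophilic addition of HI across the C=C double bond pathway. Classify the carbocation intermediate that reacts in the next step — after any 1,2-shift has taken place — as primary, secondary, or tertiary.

Step 1: Protonation of the alkene by HI: the π bond acts as the nucleophile and picks up H⁺, giving the more stable (Markovnikov) secondary carbocation. The H–I bond breaks heterolytically, releasing I⁻.
Step 2: A hydride (H with its bonding pair) migrates from the adjacent isopropyl carbon to the cationic centre — a 1,2-hydride shift — upgrading the secondary cation to a tertiary one.
The cation rearranges from secondary to tertiary via a 1,2-hydride shift from the adjacent isopropyl carbon; the tertiary cation is what reacts next.

tertiary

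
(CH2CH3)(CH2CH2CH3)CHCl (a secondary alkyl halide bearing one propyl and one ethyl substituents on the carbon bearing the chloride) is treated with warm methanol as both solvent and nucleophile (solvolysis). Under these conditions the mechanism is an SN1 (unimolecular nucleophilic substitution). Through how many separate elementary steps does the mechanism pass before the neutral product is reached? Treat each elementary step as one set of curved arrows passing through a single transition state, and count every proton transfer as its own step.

3

Step 1: Unassisted departure of Cl⁻ (taking the C–Cl bonding pair) generates a secondary carbocation.
(No 1,2-shift: no single shift to an adjacent carbon would give a more stable cation.)
Step 2: Nucleophilic capture: the oxygen of CH3OH bonds to the cationic carbon, producing an oxonium-ion intermediate.
Step 3: Proton transfer from the O–H of the oxonium ion to a solvent molecule delivers the neutral ether.
Total: 3 elementary steps.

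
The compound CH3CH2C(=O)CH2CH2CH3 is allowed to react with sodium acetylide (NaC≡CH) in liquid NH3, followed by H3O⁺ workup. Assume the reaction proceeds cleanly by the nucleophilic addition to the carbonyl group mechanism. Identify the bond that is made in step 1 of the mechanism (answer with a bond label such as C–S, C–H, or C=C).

C–C

Step 1: Nucleophilic addition: HC≡C⁻ adds to the carbonyl carbon, pushing the π(C=O) electron pair onto oxygen and giving a tetrahedral alkoxide.
The bond formed in this step is the C–C bond.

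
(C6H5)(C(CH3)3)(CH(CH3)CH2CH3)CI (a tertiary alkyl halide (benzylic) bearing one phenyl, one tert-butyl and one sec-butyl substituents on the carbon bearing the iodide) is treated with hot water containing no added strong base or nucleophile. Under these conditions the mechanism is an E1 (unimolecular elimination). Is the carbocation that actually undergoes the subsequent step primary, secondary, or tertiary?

Step 1: Ionisation: the C–I σ-bond cleaves heterolytically; both bonding electrons depart with I⁻, leaving a tertiary carbocation at the α-carbon.
No single 1,2-shift to an adjacent carbon would give a more-substituted cation, so no rearrangement occurs.

tertiary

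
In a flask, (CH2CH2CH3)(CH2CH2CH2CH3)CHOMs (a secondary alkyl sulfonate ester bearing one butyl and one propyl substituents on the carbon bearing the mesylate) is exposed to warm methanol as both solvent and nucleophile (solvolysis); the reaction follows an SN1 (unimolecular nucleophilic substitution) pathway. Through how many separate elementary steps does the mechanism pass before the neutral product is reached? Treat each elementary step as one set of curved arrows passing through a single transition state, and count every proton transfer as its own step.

3

Step 1: Unassisted departure of MsO⁻ (taking the C–O bonding pair) generates a secondary carbocation.
(No 1,2-shift: no single shift to an adjacent carbon would give a more stable cation.)
Step 2: CH3OH donates an oxygen lone pair into the empty p orbital of the cation, giving a protonated ether (an oxonium ion).
Step 3: Proton transfer from the O–H of the oxonium ion to a solvent molecule delivers the neutral ether.
Total: 3 elementary steps.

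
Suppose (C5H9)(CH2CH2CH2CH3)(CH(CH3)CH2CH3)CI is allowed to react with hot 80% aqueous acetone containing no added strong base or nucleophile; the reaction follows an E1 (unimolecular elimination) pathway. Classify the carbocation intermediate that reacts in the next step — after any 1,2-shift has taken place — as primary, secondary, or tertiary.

Step 1: Ionisation: the C–I σ-bond cleaves heterolytically; both bonding electrons depart with I⁻, leaving a tertiary carbocation at the α-carbon.
No single 1,2-shift to an adjacent carbon would give a more-substituted cation, so no rearrangement occurs.

tertiary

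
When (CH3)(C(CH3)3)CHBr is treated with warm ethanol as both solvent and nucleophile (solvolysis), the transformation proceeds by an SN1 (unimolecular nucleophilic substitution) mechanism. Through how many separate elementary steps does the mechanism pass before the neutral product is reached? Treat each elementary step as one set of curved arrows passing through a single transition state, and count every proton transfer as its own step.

Step 1: Unassisted departure of Br⁻ (taking the C–Br bonding pair) generates a secondary carbocation.
Step 2: Carbocation rearrangement: a 1,2-methyl shift from the adjacent tert-butyl carbon converts the initially-formed secondary cation into the more stable tertiary cation.
Step 3: A lone pair on the oxygen of CH3CH2OH attacks the carbocation, forming a new C–O σ-bond and an oxonium ion.
Step 4: Proton transfer from the O–H of the oxonium ion to a solvent molecule delivers the neutral ether.
Total: 4 elementary steps.

4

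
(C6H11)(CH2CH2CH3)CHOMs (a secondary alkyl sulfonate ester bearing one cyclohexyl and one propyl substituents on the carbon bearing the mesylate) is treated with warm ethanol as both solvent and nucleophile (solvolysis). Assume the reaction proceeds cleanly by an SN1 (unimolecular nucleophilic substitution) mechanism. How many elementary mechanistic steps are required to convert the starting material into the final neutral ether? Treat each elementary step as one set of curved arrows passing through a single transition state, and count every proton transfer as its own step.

Step 1: Rate-determining heterolysis of the C–O bond gives MsO⁻ and a secondary carbocation.
Step 2: A hydride (H with its bonding pair) migrates from the adjacent cyclohexyl carbon to the cationic centre — a 1,2-hydride shift — upgrading the secondary cation to a tertiary one.
Step 3: CH3CH2OH donates an oxygen lone pair into the empty p orbital of the cation, giving a protonated ether (an oxonium ion).
Step 4: A second solvent molecule removes the proton on oxygen, giving the neutral ether product.
Total: 4 elementary steps.

4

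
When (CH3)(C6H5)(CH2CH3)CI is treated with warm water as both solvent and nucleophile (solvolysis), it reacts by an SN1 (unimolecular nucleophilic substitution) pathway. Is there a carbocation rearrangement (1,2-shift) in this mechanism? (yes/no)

The first-formed carbocation is tertiary.
No single 1,2-shift to an adjacent carbon would produce a more-substituted cation than the one already present, so no rearrangement occurs.

no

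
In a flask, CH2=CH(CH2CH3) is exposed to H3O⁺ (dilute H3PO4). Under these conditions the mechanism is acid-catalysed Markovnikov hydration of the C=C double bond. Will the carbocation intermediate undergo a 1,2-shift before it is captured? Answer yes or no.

The first-formed carbocation is secondary.
No single 1,2-shift to an adjacent carbon would produce a more-substituted cation than the one already present, so no rearrangement occurs.

no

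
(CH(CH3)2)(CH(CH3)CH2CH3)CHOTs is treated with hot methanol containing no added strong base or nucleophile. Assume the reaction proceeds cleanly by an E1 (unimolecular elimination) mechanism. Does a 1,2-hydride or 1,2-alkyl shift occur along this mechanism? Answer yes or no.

The first-formed carbocation is secondary.
The adjacent sec-butyl carbon already bears 2 other carbon substituents and has a hydrogen to migrate; after a 1,2-hydride shift from that carbon the positive charge sits on a tertiary centre.
Tertiary is more stable than secondary, so the shift occurs.

yes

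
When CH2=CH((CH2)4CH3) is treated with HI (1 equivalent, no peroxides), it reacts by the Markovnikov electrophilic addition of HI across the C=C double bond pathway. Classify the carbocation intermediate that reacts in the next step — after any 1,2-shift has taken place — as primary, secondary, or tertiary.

Step 1: The π electrons of the C=C bond attack a proton of HI; Markovnikov addition places the new C–H on the less-substituted alkene carbon, so the positive charge ends up on the more-substituted carbon — a secondary carbocation. The H–I bond breaks heterolytically, releasing I⁻.
No single 1,2-shift to an adjacent carbon would give a more-substituted cation, so no rearrangement occurs.

secondary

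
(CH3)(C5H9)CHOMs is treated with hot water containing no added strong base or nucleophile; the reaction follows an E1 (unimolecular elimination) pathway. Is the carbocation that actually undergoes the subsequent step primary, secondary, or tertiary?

Step 1: The C–O bond breaks with both electrons going to the mesylate; MsO⁻ leaves and a secondary carbocation remains.
Step 2: A 1,2-hydride shift from the adjacent cyclopentyl carbon moves the positive charge from the secondary centre to an adjacent carbon, generating a more stable tertiary carbocation.
The cation rearranges from secondary to tertiary via a 1,2-hydride shift from the adjacent cyclopentyl carbon; the tertiary cation is what reacts next.

tertiary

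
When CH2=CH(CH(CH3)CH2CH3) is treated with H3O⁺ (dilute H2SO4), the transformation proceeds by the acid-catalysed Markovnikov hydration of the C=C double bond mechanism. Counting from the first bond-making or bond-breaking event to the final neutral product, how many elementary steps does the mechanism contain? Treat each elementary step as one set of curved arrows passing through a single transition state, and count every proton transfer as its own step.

4

Step 1: Electrophilic addition begins with the π(C=C) electrons forming a bond to the proton of H3O⁺. Following Markovnikov's rule, the resulting cation is secondary. H2O is released.
Step 2: Carbocation rearrangement: a 1,2-hydride shift from the adjacent sec-butyl carbon converts the initially-formed secondary cation into the more stable tertiary cation.
Step 3: Nucleophilic capture of the cation by H2O produces the protonated alcohol (an oxonium ion).
Step 4: Deprotonation of the oxonium ion by a water molecule delivers the neutral alcohol and regenerates the acid catalyst.
Total: 4 elementary steps.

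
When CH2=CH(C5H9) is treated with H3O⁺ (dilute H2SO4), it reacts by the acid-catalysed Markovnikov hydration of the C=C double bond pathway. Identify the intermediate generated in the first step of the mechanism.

secondary carbocation

Step 1: Protonation of the alkene by H3O⁺: the π bond acts as the nucleophile and picks up H⁺, giving the more stable (Markovnikov) secondary carbocation. H2O is released.
After step 1 the species present is a secondary carbocation.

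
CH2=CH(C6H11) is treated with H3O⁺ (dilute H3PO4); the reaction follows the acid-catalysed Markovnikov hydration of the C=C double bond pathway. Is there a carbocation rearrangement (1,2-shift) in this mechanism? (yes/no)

The first-formed carbocation is secondary.
The adjacent cyclohexyl carbon already bears 2 other carbon substituents and has a hydrogen to migrate; after a 1,2-hydride shift from that carbon the positive charge sits on a tertiary centre.
Tertiary is more stable than secondary, so the shift occurs.

yes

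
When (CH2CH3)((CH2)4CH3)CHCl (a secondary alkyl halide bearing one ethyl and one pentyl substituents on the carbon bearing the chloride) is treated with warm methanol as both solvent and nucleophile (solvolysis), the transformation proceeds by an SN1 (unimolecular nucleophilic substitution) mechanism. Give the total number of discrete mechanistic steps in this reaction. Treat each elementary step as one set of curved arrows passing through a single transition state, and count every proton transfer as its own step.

3

Step 1: Rate-determining heterolysis of the C–Cl bond gives Cl⁻ and a secondary carbocation.
(No 1,2-shift: no single shift to an adjacent carbon would give a more stable cation.)
Step 2: Nucleophilic capture: the oxygen of CH3OH bonds to the cationic carbon, producing an oxonium-ion intermediate.
Step 3: A second solvent molecule removes the proton on oxygen, giving the neutral ether product.
Total: 3 elementary steps.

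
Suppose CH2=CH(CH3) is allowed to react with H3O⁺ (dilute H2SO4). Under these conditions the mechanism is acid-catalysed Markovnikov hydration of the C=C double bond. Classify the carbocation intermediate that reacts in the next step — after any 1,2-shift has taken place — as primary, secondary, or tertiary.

Step 1: Protonation of the alkene by H3O⁺: the π bond acts as the nucleophile and picks up H⁺, giving the more stable (Markovnikov) secondary carbocation. H2O is released.
No single 1,2-shift to an adjacent carbon would give a more-substituted cation, so no rearrangement occurs.

secondary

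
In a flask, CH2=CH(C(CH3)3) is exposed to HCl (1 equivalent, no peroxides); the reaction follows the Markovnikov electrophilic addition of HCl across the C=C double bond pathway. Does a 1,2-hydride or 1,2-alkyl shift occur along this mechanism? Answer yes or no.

The first-formed carbocation is secondary.
The adjacent tert-butyl carbon has no hydrogen but bears methyl groups; migration of one methyl with its bonding pair (a 1,2-methyl shift) places the charge on a tertiary centre.
Tertiary is more stable than secondary, so the shift occurs.

yes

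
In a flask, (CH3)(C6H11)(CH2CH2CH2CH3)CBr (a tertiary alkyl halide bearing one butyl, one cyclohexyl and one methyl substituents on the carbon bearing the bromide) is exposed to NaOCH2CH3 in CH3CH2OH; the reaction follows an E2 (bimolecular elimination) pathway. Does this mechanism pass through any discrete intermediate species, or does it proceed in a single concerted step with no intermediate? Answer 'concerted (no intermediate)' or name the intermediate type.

concerted (no intermediate)

The strong base CH3CH2O⁻ removes a β-hydrogen; in the same concerted event the electrons of the breaking C–H bond form the new π(C=C) bond and the C–Br σ-bond breaks, expelling Br⁻. Anti-periplanar geometry; one transition state.
All bond changes occur in one transition state; no discrete intermediate is formed.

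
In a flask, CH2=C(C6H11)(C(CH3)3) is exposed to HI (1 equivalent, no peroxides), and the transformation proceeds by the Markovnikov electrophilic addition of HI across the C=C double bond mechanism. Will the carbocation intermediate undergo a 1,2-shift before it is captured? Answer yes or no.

The first-formed carbocation is tertiary.
No single 1,2-shift to an adjacent carbon would produce a more-substituted cation than the one already present, so no rearrangement occurs.

no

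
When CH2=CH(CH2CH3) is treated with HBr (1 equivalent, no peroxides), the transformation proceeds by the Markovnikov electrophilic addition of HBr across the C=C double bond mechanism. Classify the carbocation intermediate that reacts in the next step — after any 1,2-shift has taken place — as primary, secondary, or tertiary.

secondary

Step 1: Electrophilic addition begins with the π(C=C) electrons forming a bond to the proton of HBr. Following Markovnikov's rule, the resulting cation is secondary. The H–Br bond breaks heterolytically, releasing Br⁻.
No single 1,2-shift to an adjacent carbon would give a more-substituted cation, so no rearrangement occurs.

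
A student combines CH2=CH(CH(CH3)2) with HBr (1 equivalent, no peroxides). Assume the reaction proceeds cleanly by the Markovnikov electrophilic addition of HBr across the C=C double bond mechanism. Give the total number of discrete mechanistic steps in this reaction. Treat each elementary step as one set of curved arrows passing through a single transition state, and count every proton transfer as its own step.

Step 1: The π electrons of the C=C bond attack a proton of HBr; Markovnikov addition places the new C–H on the less-substituted alkene carbon, so the positive charge ends up on the more-substituted carbon — a secondary carbocation. The H–Br bond breaks heterolytically, releasing Br⁻.
Step 2: Carbocation rearrangement: a 1,2-hydride shift from the adjacent isopropyl carbon converts the initially-formed secondary cation into the more stable tertiary cation.
Step 3: Br⁻ captures the cation: a lone pair on Br⁻ fills the empty p orbital, producing the alkyl halide product.
Total: 3 elementary steps.

3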